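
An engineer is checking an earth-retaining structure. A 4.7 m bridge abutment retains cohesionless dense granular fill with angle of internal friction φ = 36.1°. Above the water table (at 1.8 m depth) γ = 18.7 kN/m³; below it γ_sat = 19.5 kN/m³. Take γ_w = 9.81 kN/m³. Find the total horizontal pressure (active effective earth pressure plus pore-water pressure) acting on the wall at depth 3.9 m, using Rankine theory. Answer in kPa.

K_a = (1 − sin φ)/(1 + sin φ) = 0.2585.
γ' = 19.5 − 9.81 = 9.690 kN/m³.
Effective vertical stress at 3.9 m: σ'_v = 18.7×1.8 + 9.690×2.10 = 54.01 kPa.
σ'_h = K_a σ'_v = 0.2585 × 54.01 = 13.96 kPa; u = γ_w × 2.10 = 20.60 kPa.
Total σ_h = 13.96 + 20.60 = 34.56 kPa.

34.6 kPa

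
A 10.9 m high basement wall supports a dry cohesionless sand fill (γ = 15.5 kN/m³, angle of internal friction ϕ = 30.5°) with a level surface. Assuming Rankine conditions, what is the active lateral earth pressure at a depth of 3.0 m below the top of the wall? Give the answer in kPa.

15.2 kPa

K_a = (1 − sin φ)/(1 + sin φ) = 0.3267.
σ_h = K_a γ z = 0.3267 × 15.5 × 3.0 = 15.19 kPa.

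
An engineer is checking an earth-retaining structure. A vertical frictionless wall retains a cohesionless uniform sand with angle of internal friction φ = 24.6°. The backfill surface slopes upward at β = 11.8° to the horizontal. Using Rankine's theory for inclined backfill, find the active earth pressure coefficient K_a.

K_a = cos β · (cos β − √(cos²β − cos²φ)) / (cos β + √(cos²β − cos²φ)).
cos β = 0.9789, cos φ = 0.9092, √(cos²β − cos²φ) = 0.3626.
K_a = 0.9789 × (0.9789 − 0.3626)/(0.9789 + 0.3626) = 0.4497.

0.450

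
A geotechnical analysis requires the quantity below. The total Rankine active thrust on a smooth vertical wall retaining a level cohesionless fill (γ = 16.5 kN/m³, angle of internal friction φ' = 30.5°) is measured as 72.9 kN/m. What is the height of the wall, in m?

5.20 m

K_a = 0.3267. P_a = ½ K_a γ H² ⇒ H = √(2P_a/(K_a γ)).
H = √(2×72.9/(0.3267×16.5)) = 5.201 m.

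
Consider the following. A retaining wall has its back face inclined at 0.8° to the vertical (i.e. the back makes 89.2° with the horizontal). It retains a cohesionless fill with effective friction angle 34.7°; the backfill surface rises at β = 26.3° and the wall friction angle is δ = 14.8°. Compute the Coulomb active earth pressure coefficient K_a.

0.388

K_a = sin²(α+φ) / [sin²α · sin(α−δ) · (1 + √{sin(φ+δ)sin(φ−β) / (sin(α−δ)sin(α+β))})²].
With α = 89.2°, φ = 34.7°, δ = 14.8°, β = 26.3°: K_a = 0.3882.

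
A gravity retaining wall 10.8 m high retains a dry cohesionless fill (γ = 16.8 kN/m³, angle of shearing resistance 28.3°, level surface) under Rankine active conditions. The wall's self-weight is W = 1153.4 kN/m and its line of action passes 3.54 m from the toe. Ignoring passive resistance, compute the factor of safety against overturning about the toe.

3.24

K_a = tan²(45° − 28.3°/2) = 0.3568.
P_a = ½K_aγH² = 0.5×0.3568×16.8×10.8² = 349.6 kN/m, acting at H/3 = 3.600 m above the base.
Overturning moment M_o = P_a × H/3 = 349.6 × 3.600 = 1258.
Resisting moment M_r = W × 3.54 = 1153.4 × 3.54 = 4083.
FS_overturning = M_r/M_o = 4083/1258 = 3.245.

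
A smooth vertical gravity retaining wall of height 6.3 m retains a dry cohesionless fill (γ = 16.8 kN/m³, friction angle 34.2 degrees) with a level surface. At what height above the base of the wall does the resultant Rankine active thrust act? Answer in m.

2.10 m

K_a = 0.2803.
The pressure distribution is triangular, so the resultant acts at H/3 above the base = 6.3/3 = 2.100 m.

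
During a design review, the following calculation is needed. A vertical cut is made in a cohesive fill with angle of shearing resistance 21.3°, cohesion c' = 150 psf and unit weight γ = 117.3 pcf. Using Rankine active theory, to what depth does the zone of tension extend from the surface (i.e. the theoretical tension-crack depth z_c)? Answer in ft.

K_a = tan²(45° − 21.3°/2) = 0.4671; √K_a = 0.6834.
The active pressure is zero where K_a γ z = 2c√K_a, so z_c = 2c/(γ√K_a) = 2×150/(117.3×0.6834) = 3.742 ft.

3.74 ft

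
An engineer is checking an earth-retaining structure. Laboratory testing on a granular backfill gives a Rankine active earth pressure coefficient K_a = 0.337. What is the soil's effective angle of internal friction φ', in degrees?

K_a = tan²(45° − φ/2) ⇒ 45° − φ/2 = arctan(√0.337) = 30.14°.
φ = 2(45° − 30.14°) = 29.73°.

29.7°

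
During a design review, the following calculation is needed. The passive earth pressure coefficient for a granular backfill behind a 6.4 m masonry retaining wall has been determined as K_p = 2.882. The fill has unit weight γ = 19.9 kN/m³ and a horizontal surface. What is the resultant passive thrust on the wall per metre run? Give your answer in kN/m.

1170 kN/m

P = ½ K_p γ H² = 0.5 × 2.882 × 19.9 × 6.4² = 1175 kN/m.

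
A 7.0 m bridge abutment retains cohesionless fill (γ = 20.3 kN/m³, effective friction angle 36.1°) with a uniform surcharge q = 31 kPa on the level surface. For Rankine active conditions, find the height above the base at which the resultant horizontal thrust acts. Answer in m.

2.69 m

K_a = 0.2585.
Triangular part P₁ = ½K_aγH² = 128.6 at H/3 = 2.333 m; rectangular part P₂ = K_a q H = 56.09 at H/2 = 3.500 m.
ȳ = (P₁·2.333 + P₂·3.500)/(P₁+P₂) = 2.688 m.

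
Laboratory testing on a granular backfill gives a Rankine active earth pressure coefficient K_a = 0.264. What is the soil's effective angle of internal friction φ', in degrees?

35.6°

K_a = tan²(45° − φ/2) ⇒ 45° − φ/2 = arctan(√0.264) = 27.19°.
φ = 2(45° − 27.19°) = 35.61°.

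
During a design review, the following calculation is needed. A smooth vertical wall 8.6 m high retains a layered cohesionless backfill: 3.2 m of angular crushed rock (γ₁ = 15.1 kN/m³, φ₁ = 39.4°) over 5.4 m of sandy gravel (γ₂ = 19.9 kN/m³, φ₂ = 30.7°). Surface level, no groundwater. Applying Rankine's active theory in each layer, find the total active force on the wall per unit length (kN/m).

196 kN/m

K_a1 = tan²(45°−39.4°/2) = 0.2234; K_a2 = tan²(45°−30.7°/2) = 0.3240.
Layer 1: σ at base = K_a1 γ₁ h₁ = 10.80 kPa; P₁ = ½×10.80×3.2 = 17.27.
Layer 2: σ_v at top = γ₁h₁ = 48.32; σ_h top = K_a2×48.32 = 15.66; σ_h base = K_a2×(48.32+19.9×5.4) = 50.48.
P₂ = ½(15.66+50.48)×5.4 = 178.6. Total P_a = 17.27+178.6 = 195.8 kN/m.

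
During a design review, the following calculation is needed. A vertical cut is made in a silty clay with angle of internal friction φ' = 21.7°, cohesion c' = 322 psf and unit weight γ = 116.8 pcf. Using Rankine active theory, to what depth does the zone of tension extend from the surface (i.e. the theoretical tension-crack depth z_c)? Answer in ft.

8.13 ft

K_a = tan²(45° − 21.7°/2) = 0.4601; √K_a = 0.6783.
The active pressure is zero where K_a γ z = 2c√K_a, so z_c = 2c/(γ√K_a) = 2×322/(116.8×0.6783) = 8.128 ft.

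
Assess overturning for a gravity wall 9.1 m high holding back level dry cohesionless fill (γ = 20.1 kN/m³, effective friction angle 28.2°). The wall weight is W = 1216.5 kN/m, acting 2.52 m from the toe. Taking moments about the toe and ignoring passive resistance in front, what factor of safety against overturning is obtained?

K_a = tan²(45° − 28.2°/2) = 0.3582.
P_a = ½K_aγH² = 0.5×0.3582×20.1×9.1² = 298.1 kN/m, acting at H/3 = 3.033 m above the base.
Overturning moment M_o = P_a × H/3 = 298.1 × 3.033 = 904.2.
Resisting moment M_r = W × 2.52 = 1216.5 × 2.52 = 3066.
FS_overturning = M_r/M_o = 3066/904.2 = 3.390.

3.39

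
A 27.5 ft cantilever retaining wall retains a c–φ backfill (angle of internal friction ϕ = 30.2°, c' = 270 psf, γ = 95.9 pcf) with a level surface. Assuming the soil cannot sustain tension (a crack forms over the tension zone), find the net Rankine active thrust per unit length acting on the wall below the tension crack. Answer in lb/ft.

K_a = 0.3307; √K_a = 0.5750.
Tension-crack depth z_c = 2c/(γ√K_a) = 2×270/(95.9×0.5750) = 9.792 ft.
σ_a at base = K_a γ H − 2c√K_a = 0.3307×95.9×27.5 − 2×270×0.5750 = 561.5 psf.
P_a = ½ × 561.5 × (H − z_c) = 0.5×561.5×17.71 = 4971 lb/ft.

4970 lb/ft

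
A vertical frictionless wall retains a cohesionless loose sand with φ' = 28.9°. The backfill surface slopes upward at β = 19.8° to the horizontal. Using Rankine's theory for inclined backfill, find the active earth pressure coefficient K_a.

0.436

K_a = cos β · (cos β − √(cos²β − cos²φ)) / (cos β + √(cos²β − cos²φ)).
cos β = 0.9409, cos φ = 0.8755, √(cos²β − cos²φ) = 0.3447.
K_a = 0.9409 × (0.9409 − 0.3447)/(0.9409 + 0.3447) = 0.4363.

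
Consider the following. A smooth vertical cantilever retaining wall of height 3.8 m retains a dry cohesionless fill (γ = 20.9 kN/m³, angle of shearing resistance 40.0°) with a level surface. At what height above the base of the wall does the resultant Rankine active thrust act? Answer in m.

K_a = 0.2174.
The pressure distribution is triangular, so the resultant acts at H/3 above the base = 3.8/3 = 1.267 m.

1.27 m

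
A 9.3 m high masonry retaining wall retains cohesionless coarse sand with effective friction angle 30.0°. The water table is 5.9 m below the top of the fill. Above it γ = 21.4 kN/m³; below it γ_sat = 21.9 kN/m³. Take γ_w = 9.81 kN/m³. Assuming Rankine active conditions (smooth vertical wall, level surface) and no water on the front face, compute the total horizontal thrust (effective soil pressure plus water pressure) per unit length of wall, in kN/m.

347 kN/m

K_a = tan²(45° − φ/2) = 0.3333.
γ' = 21.9 − 9.81 = 12.09 kN/m³. Depth below WT = 3.4 m.
σ'_h at WT = K_a γ d_w = 42.09 kPa; at base = 42.09 + K_a γ' × 3.4 = 55.79 kPa.
P₁ (0–5.9 m) = ½×42.09×5.9 = 124.2. P₂ (5.9–9.3 m) = ½(42.09+55.79)×3.4 = 166.4.
P_w = ½ γ_w h₂² = 0.5×9.81×3.4² = 56.70. Total = 124.2+166.4+56.70 = 347.2 kN/m.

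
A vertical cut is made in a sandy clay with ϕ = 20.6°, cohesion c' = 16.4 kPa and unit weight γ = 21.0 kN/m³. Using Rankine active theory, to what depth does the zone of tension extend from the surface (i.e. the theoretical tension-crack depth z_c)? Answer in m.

2.26 m

K_a = tan²(45° − 20.6°/2) = 0.4795; √K_a = 0.6924.
The active pressure is zero where K_a γ z = 2c√K_a, so z_c = 2c/(γ√K_a) = 2×16.4/(21.0×0.6924) = 2.256 m.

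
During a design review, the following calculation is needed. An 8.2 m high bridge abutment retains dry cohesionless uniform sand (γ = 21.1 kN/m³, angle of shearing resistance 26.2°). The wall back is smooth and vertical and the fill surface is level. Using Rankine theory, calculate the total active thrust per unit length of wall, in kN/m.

K_a = tan²(45° − φ/2) = 0.3874.
P_a = ½ K_a γ H² = 0.5 × 0.3874 × 21.1 × 8.2² = 274.8 kN/m.

275 kN/m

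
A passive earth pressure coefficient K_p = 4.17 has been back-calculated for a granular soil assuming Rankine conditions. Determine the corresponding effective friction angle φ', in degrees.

37.8°

K_p = (1+sin φ)/(1−sin φ) ⇒ sin φ = (K_p − 1)/(K_p + 1) = 0.6132.
φ = arcsin(0.6132) = 37.82°.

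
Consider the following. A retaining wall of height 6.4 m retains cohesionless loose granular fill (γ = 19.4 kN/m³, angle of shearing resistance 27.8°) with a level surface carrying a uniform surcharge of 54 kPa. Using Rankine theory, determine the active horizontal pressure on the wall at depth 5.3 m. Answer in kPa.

K_a = (1 − sin φ)/(1 + sin φ) = 0.3639.
σ_v = γz + q = 19.4 × 5.3 + 54 = 156.8 kPa.
σ_h = K_a σ_v = 0.3639 × 156.8 = 57.07 kPa.

57.1 kPa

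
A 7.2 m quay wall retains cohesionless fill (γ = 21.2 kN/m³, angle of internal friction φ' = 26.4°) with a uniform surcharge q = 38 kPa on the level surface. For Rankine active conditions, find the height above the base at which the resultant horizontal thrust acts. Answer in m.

K_a = 0.3844.
Triangular part P₁ = ½K_aγH² = 211.2 at H/3 = 2.400 m; rectangular part P₂ = K_a q H = 105.2 at H/2 = 3.600 m.
ȳ = (P₁·2.400 + P₂·3.600)/(P₁+P₂) = 2.799 m.

2.80 m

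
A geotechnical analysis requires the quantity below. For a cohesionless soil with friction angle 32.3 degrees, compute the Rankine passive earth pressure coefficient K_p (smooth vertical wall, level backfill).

K_p = (1 + sin φ)/(1 − sin φ) = tan²(45° + 32.3°/2) = 3.295.

3.30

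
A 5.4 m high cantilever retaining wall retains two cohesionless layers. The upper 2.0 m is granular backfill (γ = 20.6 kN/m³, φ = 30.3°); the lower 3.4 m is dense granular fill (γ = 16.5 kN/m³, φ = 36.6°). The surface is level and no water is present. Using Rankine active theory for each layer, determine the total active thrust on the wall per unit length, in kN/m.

K_a1 = tan²(45°−30.3°/2) = 0.3293; K_a2 = tan²(45°−36.6°/2) = 0.2530.
Layer 1: σ at base = K_a1 γ₁ h₁ = 13.57 kPa; P₁ = ½×13.57×2.0 = 13.57.
Layer 2: σ_v at top = γ₁h₁ = 41.20; σ_h top = K_a2×41.20 = 10.42; σ_h base = K_a2×(41.20+16.5×3.4) = 24.61.
P₂ = ½(10.42+24.61)×3.4 = 59.56. Total P_a = 13.57+59.56 = 73.13 kN/m.

73.1 kN/m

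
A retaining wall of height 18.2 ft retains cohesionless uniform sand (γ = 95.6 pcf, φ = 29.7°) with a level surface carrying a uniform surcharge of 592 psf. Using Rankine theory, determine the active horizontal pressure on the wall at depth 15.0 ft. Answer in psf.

684 psf

K_a = (1 − sin φ)/(1 + sin φ) = 0.3374.
σ_v = γz + q = 95.6 × 15.0 + 592 = 2026 psf.
σ_h = K_a σ_v = 0.3374 × 2026 = 683.5 psf.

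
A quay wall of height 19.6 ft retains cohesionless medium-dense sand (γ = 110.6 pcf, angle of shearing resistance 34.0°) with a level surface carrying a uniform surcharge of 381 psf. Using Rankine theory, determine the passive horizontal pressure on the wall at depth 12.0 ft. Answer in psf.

K_p = (1 + sin φ)/(1 − sin φ) = 3.537.
σ_v = γz + q = 110.6 × 12.0 + 381 = 1708 psf.
σ_h = K_p σ_v = 3.537 × 1708 = 6042 psf.

6040 psf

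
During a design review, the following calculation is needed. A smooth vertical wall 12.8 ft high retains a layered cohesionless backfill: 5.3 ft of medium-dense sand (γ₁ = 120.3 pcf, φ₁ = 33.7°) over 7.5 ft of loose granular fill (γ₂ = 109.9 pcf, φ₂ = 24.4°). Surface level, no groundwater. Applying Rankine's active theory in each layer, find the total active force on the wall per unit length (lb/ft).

K_a1 = tan²(45°−33.7°/2) = 0.2863; K_a2 = tan²(45°−24.4°/2) = 0.4153.
Layer 1: σ at base = K_a1 γ₁ h₁ = 182.5 psf; P₁ = ½×182.5×5.3 = 483.7.
Layer 2: σ_v at top = γ₁h₁ = 637.6; σ_h top = K_a2×637.6 = 264.8; σ_h base = K_a2×(637.6+109.9×7.5) = 607.1.
P₂ = ½(264.8+607.1)×7.5 = 3270. Total P_a = 483.7+3270 = 3754 lb/ft.

3750 lb/ft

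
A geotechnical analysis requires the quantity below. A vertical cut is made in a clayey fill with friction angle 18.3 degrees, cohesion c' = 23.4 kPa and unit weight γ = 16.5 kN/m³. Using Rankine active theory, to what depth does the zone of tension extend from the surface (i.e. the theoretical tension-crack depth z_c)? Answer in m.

K_a = tan²(45° − 18.3°/2) = 0.5221; √K_a = 0.7226.
The active pressure is zero where K_a γ z = 2c√K_a, so z_c = 2c/(γ√K_a) = 2×23.4/(16.5×0.7226) = 3.925 m.

3.93 m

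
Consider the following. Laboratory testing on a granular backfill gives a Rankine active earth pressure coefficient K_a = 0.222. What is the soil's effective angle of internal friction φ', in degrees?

K_a = tan²(45° − φ/2) ⇒ 45° − φ/2 = arctan(√0.222) = 25.23°.
φ = 2(45° − 25.23°) = 39.54°.

39.5°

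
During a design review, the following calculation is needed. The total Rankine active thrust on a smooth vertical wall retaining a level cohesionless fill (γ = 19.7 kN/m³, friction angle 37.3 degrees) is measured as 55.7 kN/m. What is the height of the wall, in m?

4.80 m

K_a = 0.2453. P_a = ½ K_a γ H² ⇒ H = √(2P_a/(K_a γ)).
H = √(2×55.7/(0.2453×19.7)) = 4.801 m.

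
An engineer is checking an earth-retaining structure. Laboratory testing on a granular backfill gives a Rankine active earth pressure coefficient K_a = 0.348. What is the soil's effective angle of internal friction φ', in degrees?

K_a = tan²(45° − φ/2) ⇒ 45° − φ/2 = arctan(√0.348) = 30.54°.
φ = 2(45° − 30.54°) = 28.93°.

28.9°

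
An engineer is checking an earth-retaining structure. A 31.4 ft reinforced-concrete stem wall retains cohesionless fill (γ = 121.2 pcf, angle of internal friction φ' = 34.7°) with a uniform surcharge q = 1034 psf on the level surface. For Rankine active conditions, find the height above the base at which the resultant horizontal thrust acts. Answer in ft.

K_a = 0.2745.
Triangular part P₁ = ½K_aγH² = 16400 at H/3 = 10.47 ft; rectangular part P₂ = K_a q H = 8911 at H/2 = 15.70 ft.
ȳ = (P₁·10.47 + P₂·15.70)/(P₁+P₂) = 12.31 ft.

12.3 ft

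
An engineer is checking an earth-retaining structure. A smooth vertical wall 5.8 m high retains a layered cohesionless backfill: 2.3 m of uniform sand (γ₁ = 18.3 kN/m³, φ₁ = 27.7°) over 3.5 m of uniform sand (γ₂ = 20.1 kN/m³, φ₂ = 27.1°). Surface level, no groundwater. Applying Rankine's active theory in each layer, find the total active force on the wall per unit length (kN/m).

119 kN/m

K_a1 = tan²(45°−27.7°/2) = 0.3653; K_a2 = tan²(45°−27.1°/2) = 0.3741.
Layer 1: σ at base = K_a1 γ₁ h₁ = 15.38 kPa; P₁ = ½×15.38×2.3 = 17.68.
Layer 2: σ_v at top = γ₁h₁ = 42.09; σ_h top = K_a2×42.09 = 15.74; σ_h base = K_a2×(42.09+20.1×3.5) = 42.06.
P₂ = ½(15.74+42.06)×3.5 = 101.2. Total P_a = 17.68+101.2 = 118.8 kN/m.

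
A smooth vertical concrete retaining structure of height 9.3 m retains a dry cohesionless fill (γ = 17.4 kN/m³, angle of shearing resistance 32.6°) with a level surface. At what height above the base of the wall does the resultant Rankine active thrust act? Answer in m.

K_a = 0.2997.
The pressure distribution is triangular, so the resultant acts at H/3 above the base = 9.3/3 = 3.100 m.

3.10 m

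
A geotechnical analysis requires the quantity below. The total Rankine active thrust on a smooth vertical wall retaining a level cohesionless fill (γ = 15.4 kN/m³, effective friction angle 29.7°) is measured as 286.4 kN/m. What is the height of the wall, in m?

10.5 m

K_a = 0.3374. P_a = ½ K_a γ H² ⇒ H = √(2P_a/(K_a γ)).
H = √(2×286.4/(0.3374×15.4)) = 10.50 m.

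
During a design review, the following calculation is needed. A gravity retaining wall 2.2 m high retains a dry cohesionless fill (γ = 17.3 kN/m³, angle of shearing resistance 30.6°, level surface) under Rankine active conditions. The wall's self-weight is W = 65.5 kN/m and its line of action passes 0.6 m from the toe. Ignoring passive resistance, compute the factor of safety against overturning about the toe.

K_a = tan²(45° − 30.6°/2) = 0.3253.
P_a = ½K_aγH² = 0.5×0.3253×17.3×2.2² = 13.62 kN/m, acting at H/3 = 0.7333 m above the base.
Overturning moment M_o = P_a × H/3 = 13.62 × 0.7333 = 9.989.
Resisting moment M_r = W × 0.6 = 65.5 × 0.6 = 39.30.
FS_overturning = M_r/M_o = 39.30/9.989 = 3.934.

3.93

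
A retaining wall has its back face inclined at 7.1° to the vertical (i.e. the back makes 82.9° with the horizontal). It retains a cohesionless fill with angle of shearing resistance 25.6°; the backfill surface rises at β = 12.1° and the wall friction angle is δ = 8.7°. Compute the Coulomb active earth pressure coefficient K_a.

K_a = sin²(α+φ) / [sin²α · sin(α−δ) · (1 + √{sin(φ+δ)sin(φ−β) / (sin(α−δ)sin(α+β))})²].
With α = 82.9°, φ = 25.6°, δ = 8.7°, β = 12.1°: K_a = 0.5054.

0.505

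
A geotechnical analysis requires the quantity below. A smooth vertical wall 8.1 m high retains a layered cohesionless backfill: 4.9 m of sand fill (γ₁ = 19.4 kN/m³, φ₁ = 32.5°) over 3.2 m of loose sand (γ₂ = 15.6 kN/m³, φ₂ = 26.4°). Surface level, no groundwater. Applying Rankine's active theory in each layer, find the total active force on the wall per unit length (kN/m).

K_a1 = tan²(45°−32.5°/2) = 0.3010; K_a2 = tan²(45°−26.4°/2) = 0.3844.
Layer 1: σ at base = K_a1 γ₁ h₁ = 28.61 kPa; P₁ = ½×28.61×4.9 = 70.10.
Layer 2: σ_v at top = γ₁h₁ = 95.06; σ_h top = K_a2×95.06 = 36.54; σ_h base = K_a2×(95.06+15.6×3.2) = 55.74.
P₂ = ½(36.54+55.74)×3.2 = 147.6. Total P_a = 70.10+147.6 = 217.7 kN/m.

218 kN/m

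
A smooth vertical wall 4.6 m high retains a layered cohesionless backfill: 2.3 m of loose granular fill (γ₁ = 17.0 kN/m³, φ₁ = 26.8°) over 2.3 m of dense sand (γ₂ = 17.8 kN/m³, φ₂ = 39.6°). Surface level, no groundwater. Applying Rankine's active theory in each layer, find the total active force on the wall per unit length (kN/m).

47.4 kN/m

K_a1 = tan²(45°−26.8°/2) = 0.3785; K_a2 = tan²(45°−39.6°/2) = 0.2214.
Layer 1: σ at base = K_a1 γ₁ h₁ = 14.80 kPa; P₁ = ½×14.80×2.3 = 17.02.
Layer 2: σ_v at top = γ₁h₁ = 39.10; σ_h top = K_a2×39.10 = 8.658; σ_h base = K_a2×(39.10+17.8×2.3) = 17.72.
P₂ = ½(8.658+17.72)×2.3 = 30.34. Total P_a = 17.02+30.34 = 47.36 kN/m.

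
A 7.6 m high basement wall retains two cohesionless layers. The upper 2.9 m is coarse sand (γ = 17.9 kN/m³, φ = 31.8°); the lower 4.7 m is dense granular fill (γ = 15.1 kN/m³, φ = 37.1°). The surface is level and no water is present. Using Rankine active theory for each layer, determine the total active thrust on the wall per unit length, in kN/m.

K_a1 = tan²(45°−31.8°/2) = 0.3098; K_a2 = tan²(45°−37.1°/2) = 0.2475.
Layer 1: σ at base = K_a1 γ₁ h₁ = 16.08 kPa; P₁ = ½×16.08×2.9 = 23.32.
Layer 2: σ_v at top = γ₁h₁ = 51.91; σ_h top = K_a2×51.91 = 12.85; σ_h base = K_a2×(51.91+15.1×4.7) = 30.41.
P₂ = ½(12.85+30.41)×4.7 = 101.7. Total P_a = 23.32+101.7 = 125.0 kN/m.

125 kN/m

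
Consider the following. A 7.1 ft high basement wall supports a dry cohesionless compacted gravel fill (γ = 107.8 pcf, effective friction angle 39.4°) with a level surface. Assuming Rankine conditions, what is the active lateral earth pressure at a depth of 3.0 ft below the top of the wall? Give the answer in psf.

K_a = (1 − sin φ)/(1 + sin φ) = 0.2234.
σ_h = K_a γ z = 0.2234 × 107.8 × 3.0 = 72.26 psf.

72.3 psf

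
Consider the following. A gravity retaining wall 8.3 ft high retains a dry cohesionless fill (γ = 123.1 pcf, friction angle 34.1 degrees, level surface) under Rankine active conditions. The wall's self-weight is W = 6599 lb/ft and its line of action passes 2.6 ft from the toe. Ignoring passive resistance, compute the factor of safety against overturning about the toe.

5.20

K_a = tan²(45° − 34.1°/2) = 0.2815.
P_a = ½K_aγH² = 0.5×0.2815×123.1×8.3² = 1194 lb/ft, acting at H/3 = 2.767 ft above the base.
Overturning moment M_o = P_a × H/3 = 1194 × 2.767 = 3303.
Resisting moment M_r = W × 2.6 = 6599 × 2.6 = 17160.
FS_overturning = M_r/M_o = 17160/3303 = 5.195.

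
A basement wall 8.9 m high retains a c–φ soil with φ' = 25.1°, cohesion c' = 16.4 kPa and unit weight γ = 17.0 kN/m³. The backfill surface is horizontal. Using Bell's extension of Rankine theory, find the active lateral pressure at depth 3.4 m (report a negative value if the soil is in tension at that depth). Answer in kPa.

K_a = (1 − sin φ)/(1 + sin φ) = 0.4043.
σ_a = K_a γ z − 2c√K_a = 0.4043×17.0×3.4 − 2×16.4×0.6358 = 2.513 kPa.

2.51 kPa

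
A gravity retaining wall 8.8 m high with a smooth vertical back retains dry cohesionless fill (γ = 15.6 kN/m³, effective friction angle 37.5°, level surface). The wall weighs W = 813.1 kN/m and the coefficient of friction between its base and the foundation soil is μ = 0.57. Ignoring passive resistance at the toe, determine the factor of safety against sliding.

3.16

K_a = tan²(45° − 37.5°/2) = 0.2432.
P_a = ½K_aγH² = 0.5×0.2432×15.6×8.8² = 146.9 kN/m, acting at H/3 = 2.933 m above the base.
FS_sliding = μW / P_a = 0.57×813.1 / 146.9 = 3.155.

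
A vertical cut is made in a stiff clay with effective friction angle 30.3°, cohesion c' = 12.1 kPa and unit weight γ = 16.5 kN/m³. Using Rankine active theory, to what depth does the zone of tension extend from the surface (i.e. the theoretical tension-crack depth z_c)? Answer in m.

K_a = tan²(45° − 30.3°/2) = 0.3293; √K_a = 0.5739.
The active pressure is zero where K_a γ z = 2c√K_a, so z_c = 2c/(γ√K_a) = 2×12.1/(16.5×0.5739) = 2.556 m.

2.56 m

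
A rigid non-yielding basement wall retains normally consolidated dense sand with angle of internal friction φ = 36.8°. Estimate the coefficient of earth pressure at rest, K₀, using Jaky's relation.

0.401

K₀ = 1 − sin φ' = 1 − sin 36.8° = 0.4010.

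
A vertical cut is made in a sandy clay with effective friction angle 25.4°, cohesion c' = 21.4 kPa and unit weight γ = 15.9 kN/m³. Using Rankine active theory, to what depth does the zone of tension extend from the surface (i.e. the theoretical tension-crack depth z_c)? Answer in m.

K_a = tan²(45° − 25.4°/2) = 0.3996; √K_a = 0.6322.
The active pressure is zero where K_a γ z = 2c√K_a, so z_c = 2c/(γ√K_a) = 2×21.4/(15.9×0.6322) = 4.258 m.

4.26 m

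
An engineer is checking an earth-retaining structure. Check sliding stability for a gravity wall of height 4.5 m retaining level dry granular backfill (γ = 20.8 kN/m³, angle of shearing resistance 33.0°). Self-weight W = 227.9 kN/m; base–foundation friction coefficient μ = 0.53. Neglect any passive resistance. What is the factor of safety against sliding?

1.95

K_a = tan²(45° − 33.0°/2) = 0.2948.
P_a = ½K_aγH² = 0.5×0.2948×20.8×4.5² = 62.09 kN/m, acting at H/3 = 1.500 m above the base.
FS_sliding = μW / P_a = 0.53×227.9 / 62.09 = 1.946.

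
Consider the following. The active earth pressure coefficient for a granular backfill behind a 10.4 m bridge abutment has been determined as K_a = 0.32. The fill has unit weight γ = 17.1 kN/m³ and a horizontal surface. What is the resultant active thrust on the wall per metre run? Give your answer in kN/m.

296 kN/m

P = ½ K_a γ H² = 0.5 × 0.32 × 17.1 × 10.4² = 295.9 kN/m.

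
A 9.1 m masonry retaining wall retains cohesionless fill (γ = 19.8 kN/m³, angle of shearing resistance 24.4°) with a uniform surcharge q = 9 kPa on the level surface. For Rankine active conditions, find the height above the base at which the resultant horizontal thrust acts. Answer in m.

K_a = 0.4153.
Triangular part P₁ = ½K_aγH² = 340.5 at H/3 = 3.033 m; rectangular part P₂ = K_a q H = 34.02 at H/2 = 4.550 m.
ȳ = (P₁·3.033 + P₂·4.550)/(P₁+P₂) = 3.171 m.

3.17 m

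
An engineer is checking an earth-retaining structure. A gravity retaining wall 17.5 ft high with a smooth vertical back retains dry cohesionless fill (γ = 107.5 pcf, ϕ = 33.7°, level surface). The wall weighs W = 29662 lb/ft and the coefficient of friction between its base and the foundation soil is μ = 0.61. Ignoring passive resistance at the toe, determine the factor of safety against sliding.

3.84

K_a = tan²(45° − 33.7°/2) = 0.2863.
P_a = ½K_aγH² = 0.5×0.2863×107.5×17.5² = 4713 lb/ft, acting at H/3 = 5.833 ft above the base.
FS_sliding = μW / P_a = 0.61×29662 / 4713 = 3.839.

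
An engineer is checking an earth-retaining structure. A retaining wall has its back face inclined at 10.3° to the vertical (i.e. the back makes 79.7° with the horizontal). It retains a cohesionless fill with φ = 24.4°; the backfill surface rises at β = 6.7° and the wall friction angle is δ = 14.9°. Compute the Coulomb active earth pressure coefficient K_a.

0.503

K_a = sin²(α+φ) / [sin²α · sin(α−δ) · (1 + √{sin(φ+δ)sin(φ−β) / (sin(α−δ)sin(α+β))})²].
With α = 79.7°, φ = 24.4°, δ = 14.9°, β = 6.7°: K_a = 0.5026.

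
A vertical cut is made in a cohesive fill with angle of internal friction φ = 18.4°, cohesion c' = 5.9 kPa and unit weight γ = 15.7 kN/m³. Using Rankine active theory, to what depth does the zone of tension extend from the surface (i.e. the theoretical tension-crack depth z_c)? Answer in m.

1.04 m

K_a = tan²(45° − 18.4°/2) = 0.5202; √K_a = 0.7212.
The active pressure is zero where K_a γ z = 2c√K_a, so z_c = 2c/(γ√K_a) = 2×5.9/(15.7×0.7212) = 1.042 m.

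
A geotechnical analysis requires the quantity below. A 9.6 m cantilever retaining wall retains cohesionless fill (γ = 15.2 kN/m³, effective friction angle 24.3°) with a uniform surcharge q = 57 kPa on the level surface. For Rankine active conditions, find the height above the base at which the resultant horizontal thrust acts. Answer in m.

K_a = 0.4169.
Triangular part P₁ = ½K_aγH² = 292.0 at H/3 = 3.200 m; rectangular part P₂ = K_a q H = 228.1 at H/2 = 4.800 m.
ȳ = (P₁·3.200 + P₂·4.800)/(P₁+P₂) = 3.902 m.

3.90 m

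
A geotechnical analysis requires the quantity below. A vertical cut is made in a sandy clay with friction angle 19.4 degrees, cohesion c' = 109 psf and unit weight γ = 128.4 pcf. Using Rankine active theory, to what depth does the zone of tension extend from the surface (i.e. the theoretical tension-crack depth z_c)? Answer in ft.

K_a = tan²(45° − 19.4°/2) = 0.5013; √K_a = 0.7080.
The active pressure is zero where K_a γ z = 2c√K_a, so z_c = 2c/(γ√K_a) = 2×109/(128.4×0.7080) = 2.398 ft.

2.40 ft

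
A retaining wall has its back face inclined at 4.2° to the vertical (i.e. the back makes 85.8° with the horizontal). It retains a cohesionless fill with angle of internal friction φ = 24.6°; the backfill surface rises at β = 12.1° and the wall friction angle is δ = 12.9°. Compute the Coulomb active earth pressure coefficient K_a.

0.490

K_a = sin²(α+φ) / [sin²α · sin(α−δ) · (1 + √{sin(φ+δ)sin(φ−β) / (sin(α−δ)sin(α+β))})²].
With α = 85.8°, φ = 24.6°, δ = 12.9°, β = 12.1°: K_a = 0.4902.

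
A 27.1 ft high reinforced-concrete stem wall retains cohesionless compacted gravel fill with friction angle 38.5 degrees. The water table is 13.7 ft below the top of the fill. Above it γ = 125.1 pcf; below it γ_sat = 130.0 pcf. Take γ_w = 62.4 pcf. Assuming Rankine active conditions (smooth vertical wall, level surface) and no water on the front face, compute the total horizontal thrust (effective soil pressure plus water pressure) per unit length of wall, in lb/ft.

K_a = tan²(45° − φ/2) = 0.2327.
γ' = 130.0 − 62.4 = 67.60 pcf. Depth below WT = 13.4 ft.
σ'_h at WT = K_a γ d_w = 398.7 psf; at base = 398.7 + K_a γ' × 13.4 = 609.5 psf.
P₁ (0–13.7 ft) = ½×398.7×13.7 = 2731. P₂ (13.7–27.1 ft) = ½(398.7+609.5)×13.4 = 6755.
P_w = ½ γ_w h₂² = 0.5×62.4×13.4² = 5602. Total = 2731+6755+5602 = 15090 lb/ft.

15100 lb/ft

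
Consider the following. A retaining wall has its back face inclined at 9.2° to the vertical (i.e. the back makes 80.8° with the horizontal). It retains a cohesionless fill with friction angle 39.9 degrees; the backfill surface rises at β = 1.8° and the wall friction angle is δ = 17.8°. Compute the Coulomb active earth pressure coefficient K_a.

0.272

K_a = sin²(α+φ) / [sin²α · sin(α−δ) · (1 + √{sin(φ+δ)sin(φ−β) / (sin(α−δ)sin(α+β))})²].
With α = 80.8°, φ = 39.9°, δ = 17.8°, β = 1.8°: K_a = 0.2723.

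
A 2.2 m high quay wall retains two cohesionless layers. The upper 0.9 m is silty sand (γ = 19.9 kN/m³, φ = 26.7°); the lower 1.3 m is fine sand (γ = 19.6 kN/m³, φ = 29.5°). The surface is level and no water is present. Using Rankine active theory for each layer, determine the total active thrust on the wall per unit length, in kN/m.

K_a1 = tan²(45°−26.7°/2) = 0.3800; K_a2 = tan²(45°−29.5°/2) = 0.3401.
Layer 1: σ at base = K_a1 γ₁ h₁ = 6.805 kPa; P₁ = ½×6.805×0.9 = 3.062.
Layer 2: σ_v at top = γ₁h₁ = 17.91; σ_h top = K_a2×17.91 = 6.091; σ_h base = K_a2×(17.91+19.6×1.3) = 14.76.
P₂ = ½(6.091+14.76)×1.3 = 13.55. Total P_a = 3.062+13.55 = 16.61 kN/m.

16.6 kN/m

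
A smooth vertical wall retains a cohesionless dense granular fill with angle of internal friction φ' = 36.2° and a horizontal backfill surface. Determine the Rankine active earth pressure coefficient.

K_a = (1 − sin φ)/(1 + sin φ) = (1 − sin 36.2°)/(1 + sin 36.2°) = 0.2574.

0.257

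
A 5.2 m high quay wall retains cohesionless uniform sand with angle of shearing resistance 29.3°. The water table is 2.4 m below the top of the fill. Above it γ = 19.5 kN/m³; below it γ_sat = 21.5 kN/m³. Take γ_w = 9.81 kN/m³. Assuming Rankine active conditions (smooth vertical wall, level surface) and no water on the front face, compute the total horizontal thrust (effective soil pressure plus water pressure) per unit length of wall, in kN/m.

K_a = tan²(45° − φ/2) = 0.3428.
γ' = 21.5 − 9.81 = 11.69 kN/m³. Depth below WT = 2.8 m.
σ'_h at WT = K_a γ d_w = 16.04 kPa; at base = 16.04 + K_a γ' × 2.8 = 27.27 kPa.
P₁ (0–2.4 m) = ½×16.04×2.4 = 19.25. P₂ (2.4–5.2 m) = ½(16.04+27.27)×2.8 = 60.64.
P_w = ½ γ_w h₂² = 0.5×9.81×2.8² = 38.46. Total = 19.25+60.64+38.46 = 118.3 kN/m.

118 kN/m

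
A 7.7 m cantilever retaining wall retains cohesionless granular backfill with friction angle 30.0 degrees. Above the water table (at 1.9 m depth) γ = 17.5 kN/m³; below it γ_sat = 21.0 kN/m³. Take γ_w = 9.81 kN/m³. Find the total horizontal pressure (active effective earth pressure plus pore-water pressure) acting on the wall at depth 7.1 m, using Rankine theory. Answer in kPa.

81.5 kPa

K_a = (1 − sin φ)/(1 + sin φ) = 0.3333.
γ' = 21.0 − 9.81 = 11.19 kN/m³.
Effective vertical stress at 7.1 m: σ'_v = 17.5×1.9 + 11.19×5.20 = 91.44 kPa.
σ'_h = K_a σ'_v = 0.3333 × 91.44 = 30.48 kPa; u = γ_w × 5.20 = 51.01 kPa.
Total σ_h = 30.48 + 51.01 = 81.49 kPa.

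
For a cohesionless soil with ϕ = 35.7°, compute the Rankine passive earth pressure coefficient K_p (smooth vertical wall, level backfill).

K_p = (1 + sin φ)/(1 − sin φ) = tan²(45° + 35.7°/2) = 3.802.

3.80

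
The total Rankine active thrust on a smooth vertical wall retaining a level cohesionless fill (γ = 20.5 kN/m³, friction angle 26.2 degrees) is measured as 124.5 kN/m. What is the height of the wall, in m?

5.60 m

K_a = 0.3874. P_a = ½ K_a γ H² ⇒ H = √(2P_a/(K_a γ)).
H = √(2×124.5/(0.3874×20.5)) = 5.599 m.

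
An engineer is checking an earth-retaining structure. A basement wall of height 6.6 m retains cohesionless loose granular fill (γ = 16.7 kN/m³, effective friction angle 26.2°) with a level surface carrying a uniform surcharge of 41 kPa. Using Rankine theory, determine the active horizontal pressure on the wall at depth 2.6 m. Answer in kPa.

K_a = (1 − sin φ)/(1 + sin φ) = 0.3874.
σ_v = γz + q = 16.7 × 2.6 + 41 = 84.42 kPa.
σ_h = K_a σ_v = 0.3874 × 84.42 = 32.71 kPa.

32.7 kPa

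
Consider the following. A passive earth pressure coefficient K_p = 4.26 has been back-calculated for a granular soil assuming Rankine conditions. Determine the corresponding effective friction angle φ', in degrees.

K_p = (1+sin φ)/(1−sin φ) ⇒ sin φ = (K_p − 1)/(K_p + 1) = 0.6198.
φ = arcsin(0.6198) = 38.30°.

38.3°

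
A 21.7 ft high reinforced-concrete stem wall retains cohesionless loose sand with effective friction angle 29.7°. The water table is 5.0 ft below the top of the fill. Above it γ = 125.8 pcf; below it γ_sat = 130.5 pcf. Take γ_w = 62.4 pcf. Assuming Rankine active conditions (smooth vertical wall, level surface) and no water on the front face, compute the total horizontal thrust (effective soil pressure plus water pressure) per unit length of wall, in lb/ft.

K_a = tan²(45° − φ/2) = 0.3374.
γ' = 130.5 − 62.4 = 68.10 pcf. Depth below WT = 16.7 ft.
σ'_h at WT = K_a γ d_w = 212.2 psf; at base = 212.2 + K_a γ' × 16.7 = 595.9 psf.
P₁ (0–5.0 ft) = ½×212.2×5.0 = 530.5. P₂ (5.0–21.7 ft) = ½(212.2+595.9)×16.7 = 6748.
P_w = ½ γ_w h₂² = 0.5×62.4×16.7² = 8701. Total = 530.5+6748+8701 = 15980 lb/ft.

16000 lb/ft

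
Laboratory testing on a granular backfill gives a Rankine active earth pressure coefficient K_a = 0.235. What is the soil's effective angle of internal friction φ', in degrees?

38.3°

K_a = tan²(45° − φ/2) ⇒ 45° − φ/2 = arctan(√0.235) = 25.86°.
φ = 2(45° − 25.86°) = 38.27°.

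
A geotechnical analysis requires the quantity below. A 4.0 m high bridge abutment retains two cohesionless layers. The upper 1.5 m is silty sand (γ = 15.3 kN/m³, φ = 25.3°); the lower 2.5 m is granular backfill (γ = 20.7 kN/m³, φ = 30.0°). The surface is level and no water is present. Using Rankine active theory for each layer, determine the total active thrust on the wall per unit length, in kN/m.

K_a1 = tan²(45°−25.3°/2) = 0.4012; K_a2 = tan²(45°−30.0°/2) = 0.3333.
Layer 1: σ at base = K_a1 γ₁ h₁ = 9.207 kPa; P₁ = ½×9.207×1.5 = 6.905.
Layer 2: σ_v at top = γ₁h₁ = 22.95; σ_h top = K_a2×22.95 = 7.650; σ_h base = K_a2×(22.95+20.7×2.5) = 24.90.
P₂ = ½(7.650+24.90)×2.5 = 40.69. Total P_a = 6.905+40.69 = 47.59 kN/m.

47.6 kN/m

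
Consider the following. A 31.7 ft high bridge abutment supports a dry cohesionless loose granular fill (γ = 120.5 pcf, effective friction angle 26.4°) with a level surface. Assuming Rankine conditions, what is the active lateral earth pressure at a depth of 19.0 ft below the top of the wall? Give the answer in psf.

880 psf

K_a = (1 − sin φ)/(1 + sin φ) = 0.3844.
σ_h = K_a γ z = 0.3844 × 120.5 × 19.0 = 880.2 psf.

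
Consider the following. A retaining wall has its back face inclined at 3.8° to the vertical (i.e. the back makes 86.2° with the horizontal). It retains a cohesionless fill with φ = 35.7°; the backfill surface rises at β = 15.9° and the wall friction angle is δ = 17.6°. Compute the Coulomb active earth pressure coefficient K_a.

0.325

K_a = sin²(α+φ) / [sin²α · sin(α−δ) · (1 + √{sin(φ+δ)sin(φ−β) / (sin(α−δ)sin(α+β))})²].
With α = 86.2°, φ = 35.7°, δ = 17.6°, β = 15.9°: K_a = 0.3252.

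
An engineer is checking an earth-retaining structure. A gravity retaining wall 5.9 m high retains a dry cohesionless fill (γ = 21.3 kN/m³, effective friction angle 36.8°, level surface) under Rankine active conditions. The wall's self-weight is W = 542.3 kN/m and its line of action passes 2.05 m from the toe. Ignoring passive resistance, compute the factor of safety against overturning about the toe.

6.08

K_a = tan²(45° − 36.8°/2) = 0.2508.
P_a = ½K_aγH² = 0.5×0.2508×21.3×5.9² = 92.96 kN/m, acting at H/3 = 1.967 m above the base.
Overturning moment M_o = P_a × H/3 = 92.96 × 1.967 = 182.8.
Resisting moment M_r = W × 2.05 = 542.3 × 2.05 = 1112.
FS_overturning = M_r/M_o = 1112/182.8 = 6.081.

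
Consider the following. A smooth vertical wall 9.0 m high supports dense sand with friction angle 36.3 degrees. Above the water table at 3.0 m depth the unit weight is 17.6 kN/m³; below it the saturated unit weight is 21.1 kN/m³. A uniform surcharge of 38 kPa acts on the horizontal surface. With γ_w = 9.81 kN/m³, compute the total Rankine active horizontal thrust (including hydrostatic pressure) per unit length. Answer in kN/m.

K_a = tan²(45° − φ/2) = 0.2563.
γ' = 21.1 − 9.81 = 11.29 kN/m³. h₂ = H − d_w = 6.0 m.
σ'_h: at surface K_a·q = 9.738; at WT K_a(q+γd_w) = 23.27; at base K_a(q+γd_w+γ'h₂) = 40.63 kPa.
P₁ = ½(9.738+23.27)×3.0 = 49.51; P₂ = ½(23.27+40.63)×6.0 = 191.7; P_w = ½γ_w h₂² = 176.6.
Total = 49.51+191.7+176.6 = 417.8 kN/m.

418 kN/m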